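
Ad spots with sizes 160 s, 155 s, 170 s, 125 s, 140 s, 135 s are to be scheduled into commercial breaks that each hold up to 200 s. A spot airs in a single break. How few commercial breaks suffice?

6

Total = 170 + 160 + 155 + 140 + 135 + 125 = 885 s.
Lower bound: ⌈885/200⌉ = 5 commercial breaks.
Also, 6 ad spots each exceed 100 s, and no two of those can share a break, so at least 6 commercial breaks are needed.
A packing using 6 commercial breaks:
  break 1: 170 = 170
  break 2: 160 = 160
  break 3: 155 = 155
  break 4: 140 = 140
  break 5: 135 = 135
  break 6: 125 = 125
This matches the lower bound, so 6 is optimal.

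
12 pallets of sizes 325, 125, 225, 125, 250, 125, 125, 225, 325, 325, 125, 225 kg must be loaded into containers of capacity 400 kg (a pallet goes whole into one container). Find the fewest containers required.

Total = 325 + 325 + 325 + 250 + 225 + 225 + 225 + 125 + 125 + 125 + 125 + 125 = 2525 kg.
Lower bound: ⌈2525/400⌉ = 7 containers.
A packing using 8 containers:
  container 1: 325 = 325
  container 2: 325 = 325
  container 3: 325 = 325
  container 4: 250 + 125 = 375
  container 5: 225 + 125 = 350
  container 6: 225 + 125 = 350
  container 7: 225 + 125 = 350
  container 8: 125 = 125
No arrangement into 7 containers stays within capacity, so 8 is optimal.

8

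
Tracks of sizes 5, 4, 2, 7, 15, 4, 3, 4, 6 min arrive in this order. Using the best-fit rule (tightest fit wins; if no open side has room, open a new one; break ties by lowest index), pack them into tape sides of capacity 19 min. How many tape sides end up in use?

  5 → side 1 (new)  [load 5/19]
  4 → side 1  [load 9/19]
  2 → side 1  [load 11/19]
  7 → side 1  [load 18/19]
  15 → side 2 (new)  [load 15/19]
  4 → side 2  [load 19/19]
  3 → side 3 (new)  [load 3/19]
  4 → side 3  [load 7/19]
  6 → side 3  [load 13/19]
3 tape sides opened.

3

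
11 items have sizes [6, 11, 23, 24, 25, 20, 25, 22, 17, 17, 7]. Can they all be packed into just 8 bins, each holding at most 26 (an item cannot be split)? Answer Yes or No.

No

Total = 197; ⌈197/26⌉ = 8.
The bound of 8 does not rule out 8, but exhaustive search shows no assignment into 8 bins of capacity 26 exists — the minimum is 9.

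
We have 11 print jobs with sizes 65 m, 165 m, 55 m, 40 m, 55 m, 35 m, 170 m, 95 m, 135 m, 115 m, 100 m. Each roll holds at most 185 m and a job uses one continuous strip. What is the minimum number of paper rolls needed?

Total = 170 + 165 + 135 + 115 + 100 + 95 + 65 + 55 + 55 + 40 + 35 = 1030 m.
Lower bound: ⌈1030/185⌉ = 6 paper rolls.
A packing using 6 paper rolls:
  roll 1: 170 = 170
  roll 2: 165 = 165
  roll 3: 135 + 40 = 175
  roll 4: 115 + 65 = 180
  roll 5: 100 + 55 = 155
  roll 6: 95 + 55 + 35 = 185
This matches the lower bound, so 6 is optimal.

6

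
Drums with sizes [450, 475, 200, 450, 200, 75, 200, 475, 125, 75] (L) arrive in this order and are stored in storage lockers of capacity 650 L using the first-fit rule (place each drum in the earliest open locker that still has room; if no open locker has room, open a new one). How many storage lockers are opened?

  450 → locker 1 (new)  [load 450/650]
  475 → locker 2 (new)  [load 475/650]
  200 → locker 1  [load 650/650]
  450 → locker 3 (new)  [load 450/650]
  200 → locker 3  [load 650/650]
  75 → locker 2  [load 550/650]
  200 → locker 4 (new)  [load 200/650]
  475 → locker 5 (new)  [load 475/650]
  125 → locker 4  [load 325/650]
  75 → locker 2  [load 625/650]
5 storage lockers opened.

5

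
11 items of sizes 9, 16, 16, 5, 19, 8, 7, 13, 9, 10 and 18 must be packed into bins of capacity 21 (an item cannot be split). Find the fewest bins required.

7

Total = 19 + 18 + 16 + 16 + 13 + 10 + 9 + 9 + 8 + 7 + 5 = 130.
Lower bound: ⌈130/21⌉ = 7 bins.
A packing using 7 bins:
  bin 1: 19 = 19
  bin 2: 18 = 18
  bin 3: 16 + 5 = 21
  bin 4: 16 = 16
  bin 5: 13 + 8 = 21
  bin 6: 10 + 9 = 19
  bin 7: 9 + 7 = 16
This matches the lower bound, so 7 is optimal.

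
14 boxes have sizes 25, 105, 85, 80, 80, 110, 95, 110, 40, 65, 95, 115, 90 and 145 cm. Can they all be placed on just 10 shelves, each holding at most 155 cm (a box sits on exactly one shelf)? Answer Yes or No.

Total = 1240 cm; ⌈1240/155⌉ = 8.
11 boxes each exceed half the capacity and cannot share a shelf, forcing at least 11 shelves.
At least 11 shelves are required, but only 10 are allowed.

No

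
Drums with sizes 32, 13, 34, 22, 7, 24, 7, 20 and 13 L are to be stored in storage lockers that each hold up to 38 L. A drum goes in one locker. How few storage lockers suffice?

5

Total = 34 + 32 + 24 + 22 + 20 + 13 + 13 + 7 + 7 = 172 L.
Lower bound: ⌈172/38⌉ = 5 storage lockers.
A packing using 5 storage lockers:
  locker 1: 34 = 34
  locker 2: 32 = 32
  locker 3: 24 + 13 = 37
  locker 4: 22 + 13 = 35
  locker 5: 20 + 7 + 7 = 34
This matches the lower bound, so 5 is optimal.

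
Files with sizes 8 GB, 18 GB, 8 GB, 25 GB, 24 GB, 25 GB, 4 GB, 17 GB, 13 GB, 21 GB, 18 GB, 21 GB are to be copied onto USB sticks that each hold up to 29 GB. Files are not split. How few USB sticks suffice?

Total = 25 + 25 + 24 + 21 + 21 + 18 + 18 + 17 + 13 + 8 + 8 + 4 = 202 GB.
Lower bound: ⌈202/29⌉ = 7 USB sticks.
Also, 8 files each exceed 29/2 GB, and no two of those can share a USB stick, so at least 8 USB sticks are needed.
A packing using 9 USB sticks:
  USB stick 1: 25 + 4 = 29
  USB stick 2: 25 = 25
  USB stick 3: 24 = 24
  USB stick 4: 21 + 8 = 29
  USB stick 5: 21 + 8 = 29
  USB stick 6: 18 = 18
  USB stick 7: 18 = 18
  USB stick 8: 17 = 17
  USB stick 9: 13 = 13
No arrangement into 8 USB sticks stays within capacity, so 9 is optimal.

9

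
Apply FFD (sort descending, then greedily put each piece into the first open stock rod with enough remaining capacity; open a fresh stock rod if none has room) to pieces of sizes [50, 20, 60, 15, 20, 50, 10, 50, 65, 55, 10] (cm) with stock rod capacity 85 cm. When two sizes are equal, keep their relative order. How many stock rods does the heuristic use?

Sorted descending: 65, 60, 55, 50, 50, 50, 20, 20, 15, 10, 10.
  65 → stock rod 1 (new)  [load 65/85]
  60 → stock rod 2 (new)  [load 60/85]
  55 → stock rod 3 (new)  [load 55/85]
  50 → stock rod 4 (new)  [load 50/85]
  50 → stock rod 5 (new)  [load 50/85]
  50 → stock rod 6 (new)  [load 50/85]
  20 → stock rod 1  [load 85/85]
  20 → stock rod 2  [load 80/85]
  15 → stock rod 3  [load 70/85]
  10 → stock rod 3  [load 80/85]
  10 → stock rod 4  [load 60/85]
6 stock rods opened.

6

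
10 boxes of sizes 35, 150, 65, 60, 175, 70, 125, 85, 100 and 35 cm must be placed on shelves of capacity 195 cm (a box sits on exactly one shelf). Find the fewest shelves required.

5

Total = 175 + 150 + 125 + 100 + 85 + 70 + 65 + 60 + 35 + 35 = 900 cm.
Lower bound: ⌈900/195⌉ = 5 shelves.
A packing using 5 shelves:
  shelf 1: 175 = 175
  shelf 2: 150 + 35 = 185
  shelf 3: 125 + 70 = 195
  shelf 4: 100 + 85 = 185
  shelf 5: 65 + 60 + 35 = 160
This matches the lower bound, so 5 is optimal.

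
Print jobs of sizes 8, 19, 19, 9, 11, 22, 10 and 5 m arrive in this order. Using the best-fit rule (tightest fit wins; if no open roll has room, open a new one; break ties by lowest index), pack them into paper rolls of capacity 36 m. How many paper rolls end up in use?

3

  8 → roll 1 (new)  [load 8/36]
  19 → roll 1  [load 27/36]
  19 → roll 2 (new)  [load 19/36]
  9 → roll 1  [load 36/36]
  11 → roll 2  [load 30/36]
  22 → roll 3 (new)  [load 22/36]
  10 → roll 3  [load 32/36]
  5 → roll 2  [load 35/36]
3 paper rolls opened.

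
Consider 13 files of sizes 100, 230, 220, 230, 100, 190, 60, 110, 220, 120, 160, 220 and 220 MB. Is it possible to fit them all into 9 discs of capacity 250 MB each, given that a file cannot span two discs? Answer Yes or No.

Total = 2180 MB; ⌈2180/250⌉ = 9.
The bound of 9 does not rule out 9, but exhaustive search shows no assignment into 9 discs of capacity 250 MB exists — the minimum is 10.

No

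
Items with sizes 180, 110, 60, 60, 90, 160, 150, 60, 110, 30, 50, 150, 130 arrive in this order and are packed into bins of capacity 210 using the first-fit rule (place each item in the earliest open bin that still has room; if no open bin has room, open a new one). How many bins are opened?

  180 → bin 1 (new)  [load 180/210]
  110 → bin 2 (new)  [load 110/210]
  60 → bin 2  [load 170/210]
  60 → bin 3 (new)  [load 60/210]
  90 → bin 3  [load 150/210]
  160 → bin 4 (new)  [load 160/210]
  150 → bin 5 (new)  [load 150/210]
  60 → bin 3  [load 210/210]
  110 → bin 6 (new)  [load 110/210]
  30 → bin 1  [load 210/210]
  50 → bin 4  [load 210/210]
  150 → bin 7 (new)  [load 150/210]
  130 → bin 8 (new)  [load 130/210]
8 bins opened.

8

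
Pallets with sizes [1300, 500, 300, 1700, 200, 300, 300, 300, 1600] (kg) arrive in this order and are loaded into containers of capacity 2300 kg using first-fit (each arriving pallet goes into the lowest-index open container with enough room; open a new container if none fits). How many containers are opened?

3

  1300 → container 1 (new)  [load 1300/2300]
  500 → container 1  [load 1800/2300]
  300 → container 1  [load 2100/2300]
  1700 → container 2 (new)  [load 1700/2300]
  200 → container 1  [load 2300/2300]
  300 → container 2  [load 2000/2300]
  300 → container 2  [load 2300/2300]
  300 → container 3 (new)  [load 300/2300]
  1600 → container 3  [load 1900/2300]
3 containers opened.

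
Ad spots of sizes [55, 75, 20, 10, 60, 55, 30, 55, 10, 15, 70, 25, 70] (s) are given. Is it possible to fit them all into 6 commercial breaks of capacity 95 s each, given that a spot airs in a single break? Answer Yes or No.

Total = 550 s; ⌈550/95⌉ = 6.
7 ad spots each exceed half the capacity and cannot share a break, forcing at least 7 commercial breaks.
At least 7 commercial breaks are required, but only 6 are allowed.

No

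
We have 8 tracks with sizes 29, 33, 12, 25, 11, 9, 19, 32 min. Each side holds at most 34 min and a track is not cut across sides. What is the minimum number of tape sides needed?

6

Total = 33 + 32 + 29 + 25 + 19 + 12 + 11 + 9 = 170 min.
Lower bound: ⌈170/34⌉ = 5 tape sides.
A packing using 6 tape sides:
  side 1: 33 = 33
  side 2: 32 = 32
  side 3: 29 = 29
  side 4: 25 + 9 = 34
  side 5: 19 + 12 = 31
  side 6: 11 = 11
No arrangement into 5 tape sides stays within capacity, so 6 is optimal.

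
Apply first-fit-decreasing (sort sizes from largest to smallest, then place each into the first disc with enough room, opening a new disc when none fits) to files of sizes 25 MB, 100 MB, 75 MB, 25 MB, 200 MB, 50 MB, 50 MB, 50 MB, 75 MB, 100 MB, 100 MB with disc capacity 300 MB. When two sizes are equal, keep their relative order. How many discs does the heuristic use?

3

Sorted descending: 200, 100, 100, 100, 75, 75, 50, 50, 50, 25, 25.
  200 → disc 1 (new)  [load 200/300]
  100 → disc 1  [load 300/300]
  100 → disc 2 (new)  [load 100/300]
  100 → disc 2  [load 200/300]
  75 → disc 2  [load 275/300]
  75 → disc 3 (new)  [load 75/300]
  50 → disc 3  [load 125/300]
  50 → disc 3  [load 175/300]
  50 → disc 3  [load 225/300]
  25 → disc 2  [load 300/300]
  25 → disc 3  [load 250/300]
3 discs opened.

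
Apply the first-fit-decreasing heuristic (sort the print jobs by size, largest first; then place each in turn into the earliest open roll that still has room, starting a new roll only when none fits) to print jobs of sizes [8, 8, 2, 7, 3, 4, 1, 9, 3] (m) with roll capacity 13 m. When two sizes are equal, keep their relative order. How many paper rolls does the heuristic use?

Sorted descending: 9, 8, 8, 7, 4, 3, 3, 2, 1.
  9 → roll 1 (new)  [load 9/13]
  8 → roll 2 (new)  [load 8/13]
  8 → roll 3 (new)  [load 8/13]
  7 → roll 4 (new)  [load 7/13]
  4 → roll 1  [load 13/13]
  3 → roll 2  [load 11/13]
  3 → roll 3  [load 11/13]
  2 → roll 2  [load 13/13]
  1 → roll 3  [load 12/13]
4 paper rolls opened.

4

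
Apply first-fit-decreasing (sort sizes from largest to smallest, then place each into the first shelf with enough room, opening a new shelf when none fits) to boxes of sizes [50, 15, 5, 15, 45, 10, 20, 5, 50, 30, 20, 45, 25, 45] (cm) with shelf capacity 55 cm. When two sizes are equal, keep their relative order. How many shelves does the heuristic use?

8

Sorted descending: 50, 50, 45, 45, 45, 30, 25, 20, 20, 15, 15, 10, 5, 5.
  50 → shelf 1 (new)  [load 50/55]
  50 → shelf 2 (new)  [load 50/55]
  45 → shelf 3 (new)  [load 45/55]
  45 → shelf 4 (new)  [load 45/55]
  45 → shelf 5 (new)  [load 45/55]
  30 → shelf 6 (new)  [load 30/55]
  25 → shelf 6  [load 55/55]
  20 → shelf 7 (new)  [load 20/55]
  20 → shelf 7  [load 40/55]
  15 → shelf 7  [load 55/55]
  15 → shelf 8 (new)  [load 15/55]
  10 → shelf 3  [load 55/55]
  5 → shelf 1  [load 55/55]
  5 → shelf 2  [load 55/55]
8 shelves opened.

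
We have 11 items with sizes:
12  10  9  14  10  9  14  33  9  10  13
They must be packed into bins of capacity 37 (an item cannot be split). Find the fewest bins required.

4

Total = 33 + 14 + 14 + 13 + 12 + 10 + 10 + 10 + 9 + 9 + 9 = 143.
Lower bound: ⌈143/37⌉ = 4 bins.
A packing using 4 bins:
  bin 1: 33 = 33
  bin 2: 14 + 13 + 10 = 37
  bin 3: 14 + 12 + 10 = 36
  bin 4: 10 + 9 + 9 + 9 = 37
This matches the lower bound, so 4 is optimal.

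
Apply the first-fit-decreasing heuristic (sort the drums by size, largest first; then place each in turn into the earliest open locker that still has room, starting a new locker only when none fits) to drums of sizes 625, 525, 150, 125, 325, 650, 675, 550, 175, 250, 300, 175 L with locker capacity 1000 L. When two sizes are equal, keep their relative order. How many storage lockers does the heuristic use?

Sorted descending: 675, 650, 625, 550, 525, 325, 300, 250, 175, 175, 150, 125.
  675 → locker 1 (new)  [load 675/1000]
  650 → locker 2 (new)  [load 650/1000]
  625 → locker 3 (new)  [load 625/1000]
  550 → locker 4 (new)  [load 550/1000]
  525 → locker 5 (new)  [load 525/1000]
  325 → locker 1  [load 1000/1000]
  300 → locker 2  [load 950/1000]
  250 → locker 3  [load 875/1000]
  175 → locker 4  [load 725/1000]
  175 → locker 4  [load 900/1000]
  150 → locker 5  [load 675/1000]
  125 → locker 3  [load 1000/1000]
5 storage lockers opened.

5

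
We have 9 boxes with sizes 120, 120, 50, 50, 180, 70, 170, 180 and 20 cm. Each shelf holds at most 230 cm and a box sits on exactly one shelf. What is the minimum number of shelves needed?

5

Total = 180 + 180 + 170 + 120 + 120 + 70 + 50 + 50 + 20 = 960 cm.
Lower bound: ⌈960/230⌉ = 5 shelves.
A packing using 5 shelves:
  shelf 1: 180 + 50 = 230
  shelf 2: 180 + 50 = 230
  shelf 3: 170 + 20 = 190
  shelf 4: 120 + 70 = 190
  shelf 5: 120 = 120
This matches the lower bound, so 5 is optimal.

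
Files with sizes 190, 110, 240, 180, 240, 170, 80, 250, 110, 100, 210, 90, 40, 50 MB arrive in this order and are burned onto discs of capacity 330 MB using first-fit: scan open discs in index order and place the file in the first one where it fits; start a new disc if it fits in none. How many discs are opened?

7

  190 → disc 1 (new)  [load 190/330]
  110 → disc 1  [load 300/330]
  240 → disc 2 (new)  [load 240/330]
  180 → disc 3 (new)  [load 180/330]
  240 → disc 4 (new)  [load 240/330]
  170 → disc 5 (new)  [load 170/330]
  80 → disc 2  [load 320/330]
  250 → disc 6 (new)  [load 250/330]
  110 → disc 3  [load 290/330]
  100 → disc 5  [load 270/330]
  210 → disc 7 (new)  [load 210/330]
  90 → disc 4  [load 330/330]
  40 → disc 3  [load 330/330]
  50 → disc 5  [load 320/330]
7 discs opened.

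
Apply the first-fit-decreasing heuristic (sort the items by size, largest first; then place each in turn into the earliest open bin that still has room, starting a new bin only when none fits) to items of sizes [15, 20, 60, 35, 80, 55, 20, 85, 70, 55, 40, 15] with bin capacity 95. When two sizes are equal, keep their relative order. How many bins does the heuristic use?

6

Sorted descending: 85, 80, 70, 60, 55, 55, 40, 35, 20, 20, 15, 15.
  85 → bin 1 (new)  [load 85/95]
  80 → bin 2 (new)  [load 80/95]
  70 → bin 3 (new)  [load 70/95]
  60 → bin 4 (new)  [load 60/95]
  55 → bin 5 (new)  [load 55/95]
  55 → bin 6 (new)  [load 55/95]
  40 → bin 5  [load 95/95]
  35 → bin 4  [load 95/95]
  20 → bin 3  [load 90/95]
  20 → bin 6  [load 75/95]
  15 → bin 2  [load 95/95]
  15 → bin 6  [load 90/95]
6 bins opened.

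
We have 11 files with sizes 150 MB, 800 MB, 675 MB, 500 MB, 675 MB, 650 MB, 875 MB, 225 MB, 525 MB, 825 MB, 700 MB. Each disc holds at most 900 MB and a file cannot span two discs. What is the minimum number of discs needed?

Total = 875 + 825 + 800 + 700 + 675 + 675 + 650 + 525 + 500 + 225 + 150 = 6600 MB.
Lower bound: ⌈6600/900⌉ = 8 discs.
Also, 9 files each exceed 450 MB, and no two of those can share a disc, so at least 9 discs are needed.
A packing using 9 discs:
  disc 1: 875 = 875
  disc 2: 825 = 825
  disc 3: 800 = 800
  disc 4: 700 + 150 = 850
  disc 5: 675 + 225 = 900
  disc 6: 675 = 675
  disc 7: 650 = 650
  disc 8: 525 = 525
  disc 9: 500 = 500
This matches the lower bound, so 9 is optimal.

9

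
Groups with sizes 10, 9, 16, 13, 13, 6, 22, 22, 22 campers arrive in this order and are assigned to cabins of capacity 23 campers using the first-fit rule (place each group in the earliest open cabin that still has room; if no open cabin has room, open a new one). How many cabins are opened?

  10 → cabin 1 (new)  [load 10/23]
  9 → cabin 1  [load 19/23]
  16 → cabin 2 (new)  [load 16/23]
  13 → cabin 3 (new)  [load 13/23]
  13 → cabin 4 (new)  [load 13/23]
  6 → cabin 2  [load 22/23]
  22 → cabin 5 (new)  [load 22/23]
  22 → cabin 6 (new)  [load 22/23]
  22 → cabin 7 (new)  [load 22/23]
7 cabins opened.

7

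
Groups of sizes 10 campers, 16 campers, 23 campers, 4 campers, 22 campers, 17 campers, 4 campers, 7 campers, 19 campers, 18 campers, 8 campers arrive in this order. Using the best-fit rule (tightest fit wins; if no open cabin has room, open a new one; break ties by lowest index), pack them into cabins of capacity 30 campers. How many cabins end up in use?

6

  10 → cabin 1 (new)  [load 10/30]
  16 → cabin 1  [load 26/30]
  23 → cabin 2 (new)  [load 23/30]
  4 → cabin 1  [load 30/30]
  22 → cabin 3 (new)  [load 22/30]
  17 → cabin 4 (new)  [load 17/30]
  4 → cabin 2  [load 27/30]
  7 → cabin 3  [load 29/30]
  19 → cabin 5 (new)  [load 19/30]
  18 → cabin 6 (new)  [load 18/30]
  8 → cabin 5  [load 27/30]
6 cabins opened.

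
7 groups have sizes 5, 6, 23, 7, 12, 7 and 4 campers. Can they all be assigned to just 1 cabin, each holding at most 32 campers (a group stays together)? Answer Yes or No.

No

Total = 64 campers; ⌈64/32⌉ = 2.
At least 2 cabins are required, but only 1 is allowed.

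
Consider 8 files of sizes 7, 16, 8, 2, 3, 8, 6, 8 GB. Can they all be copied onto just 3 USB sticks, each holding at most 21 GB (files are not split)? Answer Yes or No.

Yes

A valid assignment using 3 USB sticks:
  USB stick 1: 16 + 3 + 2 = 21
  USB stick 2: 8 + 8 = 16
  USB stick 3: 8 + 7 + 6 = 21
Every load is within 21 GB, so 3 USB sticks suffice.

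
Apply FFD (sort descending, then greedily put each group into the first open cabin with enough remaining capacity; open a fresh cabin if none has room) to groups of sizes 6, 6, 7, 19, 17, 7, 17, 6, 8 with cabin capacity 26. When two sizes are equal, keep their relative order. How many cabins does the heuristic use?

4

Sorted descending: 19, 17, 17, 8, 7, 7, 6, 6, 6.
  19 → cabin 1 (new)  [load 19/26]
  17 → cabin 2 (new)  [load 17/26]
  17 → cabin 3 (new)  [load 17/26]
  8 → cabin 2  [load 25/26]
  7 → cabin 1  [load 26/26]
  7 → cabin 3  [load 24/26]
  6 → cabin 4 (new)  [load 6/26]
  6 → cabin 4  [load 12/26]
  6 → cabin 4  [load 18/26]
4 cabins opened.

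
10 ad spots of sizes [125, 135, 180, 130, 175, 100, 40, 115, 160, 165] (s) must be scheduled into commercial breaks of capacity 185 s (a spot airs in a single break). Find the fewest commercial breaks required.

Total = 180 + 175 + 165 + 160 + 135 + 130 + 125 + 115 + 100 + 40 = 1325 s.
Lower bound: ⌈1325/185⌉ = 8 commercial breaks.
Also, 9 ad spots each exceed 185/2 s, and no two of those can share a break, so at least 9 commercial breaks are needed.
A packing using 9 commercial breaks:
  break 1: 180 = 180
  break 2: 175 = 175
  break 3: 165 = 165
  break 4: 160 = 160
  break 5: 135 + 40 = 175
  break 6: 130 = 130
  break 7: 125 = 125
  break 8: 115 = 115
  break 9: 100 = 100
This matches the lower bound, so 9 is optimal.

9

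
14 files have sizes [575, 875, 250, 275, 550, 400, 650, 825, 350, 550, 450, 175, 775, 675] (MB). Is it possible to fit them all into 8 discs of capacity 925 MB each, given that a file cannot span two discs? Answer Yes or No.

Total = 7375 MB; ⌈7375/925⌉ = 8.
The bound of 8 does not rule out 8, but exhaustive search shows no assignment into 8 discs of capacity 925 MB exists — the minimum is 9.

No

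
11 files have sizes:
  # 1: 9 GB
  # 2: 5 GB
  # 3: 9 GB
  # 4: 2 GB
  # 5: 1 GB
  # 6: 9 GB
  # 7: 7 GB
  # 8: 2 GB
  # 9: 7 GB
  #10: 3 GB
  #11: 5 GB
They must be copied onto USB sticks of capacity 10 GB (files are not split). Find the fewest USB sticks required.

7

Total = 9 + 9 + 9 + 7 + 7 + 5 + 5 + 3 + 2 + 2 + 1 = 59 GB.
Lower bound: ⌈59/10⌉ = 6 USB sticks.
A packing using 7 USB sticks:
  USB stick 1: 9 + 1 = 10
  USB stick 2: 9 = 9
  USB stick 3: 9 = 9
  USB stick 4: 7 + 3 = 10
  USB stick 5: 7 + 2 = 9
  USB stick 6: 5 + 5 = 10
  USB stick 7: 2 = 2
No arrangement into 6 USB sticks stays within capacity, so 7 is optimal.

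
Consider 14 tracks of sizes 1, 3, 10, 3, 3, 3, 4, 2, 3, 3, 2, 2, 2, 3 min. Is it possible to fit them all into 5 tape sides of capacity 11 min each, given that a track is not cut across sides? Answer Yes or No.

A valid assignment using 4 tape sides:
  side 1: 10 + 1 = 11
  side 2: 4 + 3 + 2 + 2 = 11
  side 3: 3 + 3 + 3 + 2 = 11
  side 4: 3 + 3 + 3 + 2 = 11
That uses only 4 ≤ 5, so 5 tape sides are enough.

Yes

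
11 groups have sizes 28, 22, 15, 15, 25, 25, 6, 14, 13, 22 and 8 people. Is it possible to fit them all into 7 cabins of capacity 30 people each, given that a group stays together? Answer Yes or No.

Yes

A valid assignment using 7 cabins:
  cabin 1: 28 = 28
  cabin 2: 25 = 25
  cabin 3: 25 = 25
  cabin 4: 22 + 8 = 30
  cabin 5: 22 + 6 = 28
  cabin 6: 15 + 15 = 30
  cabin 7: 14 + 13 = 27
Every load is within 30 people, so 7 cabins suffice.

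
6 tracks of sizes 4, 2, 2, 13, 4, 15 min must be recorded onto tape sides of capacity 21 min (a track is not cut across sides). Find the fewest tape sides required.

2

Total = 15 + 13 + 4 + 4 + 2 + 2 = 40 min.
Lower bound: ⌈40/21⌉ = 2 tape sides.
A packing using 2 tape sides:
  side 1: 15 + 4 + 2 = 21
  side 2: 13 + 4 + 2 = 19
This matches the lower bound, so 2 is optimal.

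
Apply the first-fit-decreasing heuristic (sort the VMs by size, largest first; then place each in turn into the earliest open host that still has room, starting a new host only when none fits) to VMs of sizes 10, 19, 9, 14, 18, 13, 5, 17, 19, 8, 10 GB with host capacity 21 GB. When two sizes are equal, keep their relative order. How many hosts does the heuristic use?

Sorted descending: 19, 19, 18, 17, 14, 13, 10, 10, 9, 8, 5.
  19 → host 1 (new)  [load 19/21]
  19 → host 2 (new)  [load 19/21]
  18 → host 3 (new)  [load 18/21]
  17 → host 4 (new)  [load 17/21]
  14 → host 5 (new)  [load 14/21]
  13 → host 6 (new)  [load 13/21]
  10 → host 7 (new)  [load 10/21]
  10 → host 7  [load 20/21]
  9 → host 8 (new)  [load 9/21]
  8 → host 6  [load 21/21]
  5 → host 5  [load 19/21]
8 hosts opened.

8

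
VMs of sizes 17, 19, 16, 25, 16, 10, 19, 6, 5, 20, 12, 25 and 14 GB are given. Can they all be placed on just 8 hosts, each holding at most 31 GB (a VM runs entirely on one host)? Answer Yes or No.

A valid assignment using 8 hosts:
  host 1: 25 + 6 = 31
  host 2: 25 + 5 = 30
  host 3: 20 + 10 = 30
  host 4: 19 + 12 = 31
  host 5: 19 = 19
  host 6: 17 + 14 = 31
  host 7: 16 = 16
  host 8: 16 = 16
Every load is within 31 GB, so 8 hosts suffice.

Yes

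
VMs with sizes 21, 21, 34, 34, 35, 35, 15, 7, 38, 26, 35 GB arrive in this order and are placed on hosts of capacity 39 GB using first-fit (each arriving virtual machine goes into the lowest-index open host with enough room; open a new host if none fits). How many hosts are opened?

  21 → host 1 (new)  [load 21/39]
  21 → host 2 (new)  [load 21/39]
  34 → host 3 (new)  [load 34/39]
  34 → host 4 (new)  [load 34/39]
  35 → host 5 (new)  [load 35/39]
  35 → host 6 (new)  [load 35/39]
  15 → host 1  [load 36/39]
  7 → host 2  [load 28/39]
  38 → host 7 (new)  [load 38/39]
  26 → host 8 (new)  [load 26/39]
  35 → host 9 (new)  [load 35/39]
9 hosts opened.

9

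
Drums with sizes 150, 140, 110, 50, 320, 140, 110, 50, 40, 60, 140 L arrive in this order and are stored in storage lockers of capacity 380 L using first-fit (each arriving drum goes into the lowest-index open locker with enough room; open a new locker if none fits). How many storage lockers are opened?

4

  150 → locker 1 (new)  [load 150/380]
  140 → locker 1  [load 290/380]
  110 → locker 2 (new)  [load 110/380]
  50 → locker 1  [load 340/380]
  320 → locker 3 (new)  [load 320/380]
  140 → locker 2  [load 250/380]
  110 → locker 2  [load 360/380]
  50 → locker 3  [load 370/380]
  40 → locker 1  [load 380/380]
  60 → locker 4 (new)  [load 60/380]
  140 → locker 4  [load 200/380]
4 storage lockers opened.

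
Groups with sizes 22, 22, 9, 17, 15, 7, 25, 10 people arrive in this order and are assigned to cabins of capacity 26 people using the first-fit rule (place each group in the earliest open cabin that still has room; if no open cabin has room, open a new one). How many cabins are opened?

  22 → cabin 1 (new)  [load 22/26]
  22 → cabin 2 (new)  [load 22/26]
  9 → cabin 3 (new)  [load 9/26]
  17 → cabin 3  [load 26/26]
  15 → cabin 4 (new)  [load 15/26]
  7 → cabin 4  [load 22/26]
  25 → cabin 5 (new)  [load 25/26]
  10 → cabin 6 (new)  [load 10/26]
6 cabins opened.

6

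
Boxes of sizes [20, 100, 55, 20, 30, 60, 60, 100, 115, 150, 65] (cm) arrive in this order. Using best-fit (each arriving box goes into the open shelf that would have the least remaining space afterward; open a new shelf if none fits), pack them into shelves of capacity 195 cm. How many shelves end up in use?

  20 → shelf 1 (new)  [load 20/195]
  100 → shelf 1  [load 120/195]
  55 → shelf 1  [load 175/195]
  20 → shelf 1  [load 195/195]
  30 → shelf 2 (new)  [load 30/195]
  60 → shelf 2  [load 90/195]
  60 → shelf 2  [load 150/195]
  100 → shelf 3 (new)  [load 100/195]
  115 → shelf 4 (new)  [load 115/195]
  150 → shelf 5 (new)  [load 150/195]
  65 → shelf 4  [load 180/195]
5 shelves opened.

5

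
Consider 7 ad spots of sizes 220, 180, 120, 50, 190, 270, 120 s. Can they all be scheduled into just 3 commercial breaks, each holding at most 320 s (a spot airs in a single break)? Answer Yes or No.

No

Total = 1150 s; ⌈1150/320⌉ = 4.
At least 4 commercial breaks are required, but only 3 are allowed.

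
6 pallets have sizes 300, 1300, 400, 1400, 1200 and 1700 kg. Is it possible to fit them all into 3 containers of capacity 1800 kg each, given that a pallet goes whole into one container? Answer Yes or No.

No

Total = 6300 kg; ⌈6300/1800⌉ = 4.
At least 4 containers are required, but only 3 are allowed.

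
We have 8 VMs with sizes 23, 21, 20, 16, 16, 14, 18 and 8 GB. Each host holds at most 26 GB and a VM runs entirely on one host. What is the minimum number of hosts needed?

7

Total = 23 + 21 + 20 + 18 + 16 + 16 + 14 + 8 = 136 GB.
Lower bound: ⌈136/26⌉ = 6 hosts.
Also, 7 VMs each exceed 13 GB, and no two of those can share a host, so at least 7 hosts are needed.
A packing using 7 hosts:
  host 1: 23 = 23
  host 2: 21 = 21
  host 3: 20 = 20
  host 4: 18 + 8 = 26
  host 5: 16 = 16
  host 6: 16 = 16
  host 7: 14 = 14
This matches the lower bound, so 7 is optimal.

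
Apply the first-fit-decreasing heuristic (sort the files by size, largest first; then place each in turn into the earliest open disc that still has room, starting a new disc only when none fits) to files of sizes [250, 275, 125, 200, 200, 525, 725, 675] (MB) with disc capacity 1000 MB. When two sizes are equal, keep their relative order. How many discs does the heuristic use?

4

Sorted descending: 725, 675, 525, 275, 250, 200, 200, 125.
  725 → disc 1 (new)  [load 725/1000]
  675 → disc 2 (new)  [load 675/1000]
  525 → disc 3 (new)  [load 525/1000]
  275 → disc 1  [load 1000/1000]
  250 → disc 2  [load 925/1000]
  200 → disc 3  [load 725/1000]
  200 → disc 3  [load 925/1000]
  125 → disc 4 (new)  [load 125/1000]
4 discs opened.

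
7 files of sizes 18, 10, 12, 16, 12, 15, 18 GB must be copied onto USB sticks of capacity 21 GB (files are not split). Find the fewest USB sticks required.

Total = 18 + 18 + 16 + 15 + 12 + 12 + 10 = 101 GB.
Lower bound: ⌈101/21⌉ = 5 USB sticks.
Also, 6 files each exceed 21/2 GB, and no two of those can share a USB stick, so at least 6 USB sticks are needed.
A packing using 7 USB sticks:
  USB stick 1: 18 = 18
  USB stick 2: 18 = 18
  USB stick 3: 16 = 16
  USB stick 4: 15 = 15
  USB stick 5: 12 = 12
  USB stick 6: 12 = 12
  USB stick 7: 10 = 10
No arrangement into 6 USB sticks stays within capacity, so 7 is optimal.

7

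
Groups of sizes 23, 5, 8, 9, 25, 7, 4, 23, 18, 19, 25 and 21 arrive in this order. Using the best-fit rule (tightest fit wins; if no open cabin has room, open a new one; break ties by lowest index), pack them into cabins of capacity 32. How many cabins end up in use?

8

  23 → cabin 1 (new)  [load 23/32]
  5 → cabin 1  [load 28/32]
  8 → cabin 2 (new)  [load 8/32]
  9 → cabin 2  [load 17/32]
  25 → cabin 3 (new)  [load 25/32]
  7 → cabin 3  [load 32/32]
  4 → cabin 1  [load 32/32]
  23 → cabin 4 (new)  [load 23/32]
  18 → cabin 5 (new)  [load 18/32]
  19 → cabin 6 (new)  [load 19/32]
  25 → cabin 7 (new)  [load 25/32]
  21 → cabin 8 (new)  [load 21/32]
8 cabins opened.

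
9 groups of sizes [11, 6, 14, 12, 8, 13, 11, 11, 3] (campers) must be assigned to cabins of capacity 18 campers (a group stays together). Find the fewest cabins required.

Total = 14 + 13 + 12 + 11 + 11 + 11 + 8 + 6 + 3 = 89 campers.
Lower bound: ⌈89/18⌉ = 5 cabins.
Also, 6 groups each exceed 9 campers, and no two of those can share a cabin, so at least 6 cabins are needed.
A packing using 7 cabins:
  cabin 1: 14 + 3 = 17
  cabin 2: 13 = 13
  cabin 3: 12 + 6 = 18
  cabin 4: 11 = 11
  cabin 5: 11 = 11
  cabin 6: 11 = 11
  cabin 7: 8 = 8
No arrangement into 6 cabins stays within capacity, so 7 is optimal.

7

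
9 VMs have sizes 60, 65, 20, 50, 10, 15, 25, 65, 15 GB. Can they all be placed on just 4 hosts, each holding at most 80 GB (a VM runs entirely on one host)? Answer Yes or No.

Total = 325 GB; ⌈325/80⌉ = 5.
At least 5 hosts are required, but only 4 are allowed.

No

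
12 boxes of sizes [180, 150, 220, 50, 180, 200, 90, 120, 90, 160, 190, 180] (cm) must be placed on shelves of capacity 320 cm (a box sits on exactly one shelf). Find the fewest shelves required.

Total = 220 + 200 + 190 + 180 + 180 + 180 + 160 + 150 + 120 + 90 + 90 + 50 = 1810 cm.
Lower bound: ⌈1810/320⌉ = 6 shelves.
A packing using 7 shelves:
  shelf 1: 220 + 90 = 310
  shelf 2: 200 + 120 = 320
  shelf 3: 190 + 90 = 280
  shelf 4: 180 + 50 = 230
  shelf 5: 180 = 180
  shelf 6: 180 = 180
  shelf 7: 160 + 150 = 310
No arrangement into 6 shelves stays within capacity, so 7 is optimal.

7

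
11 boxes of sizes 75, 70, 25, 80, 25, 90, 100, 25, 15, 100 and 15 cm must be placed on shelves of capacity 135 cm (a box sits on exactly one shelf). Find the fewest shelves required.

Total = 100 + 100 + 90 + 80 + 75 + 70 + 25 + 25 + 25 + 15 + 15 = 620 cm.
Lower bound: ⌈620/135⌉ = 5 shelves.
Also, 6 boxes each exceed 135/2 cm, and no two of those can share a shelf, so at least 6 shelves are needed.
A packing using 6 shelves:
  shelf 1: 100 + 25 = 125
  shelf 2: 100 + 25 = 125
  shelf 3: 90 + 25 + 15 = 130
  shelf 4: 80 + 15 = 95
  shelf 5: 75 = 75
  shelf 6: 70 = 70
This matches the lower bound, so 6 is optimal.

6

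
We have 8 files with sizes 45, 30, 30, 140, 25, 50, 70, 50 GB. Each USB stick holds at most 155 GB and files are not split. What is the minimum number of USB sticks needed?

3

Total = 140 + 70 + 50 + 50 + 45 + 30 + 30 + 25 = 440 GB.
Lower bound: ⌈440/155⌉ = 3 USB sticks.
A packing using 3 USB sticks:
  USB stick 1: 140 = 140
  USB stick 2: 70 + 50 + 30 = 150
  USB stick 3: 50 + 45 + 30 + 25 = 150
This matches the lower bound, so 3 is optimal.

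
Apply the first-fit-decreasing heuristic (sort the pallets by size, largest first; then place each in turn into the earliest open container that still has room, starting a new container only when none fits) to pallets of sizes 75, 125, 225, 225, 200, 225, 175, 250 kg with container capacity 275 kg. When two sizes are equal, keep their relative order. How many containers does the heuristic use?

Sorted descending: 250, 225, 225, 225, 200, 175, 125, 75.
  250 → container 1 (new)  [load 250/275]
  225 → container 2 (new)  [load 225/275]
  225 → container 3 (new)  [load 225/275]
  225 → container 4 (new)  [load 225/275]
  200 → container 5 (new)  [load 200/275]
  175 → container 6 (new)  [load 175/275]
  125 → container 7 (new)  [load 125/275]
  75 → container 5  [load 275/275]
7 containers opened.

7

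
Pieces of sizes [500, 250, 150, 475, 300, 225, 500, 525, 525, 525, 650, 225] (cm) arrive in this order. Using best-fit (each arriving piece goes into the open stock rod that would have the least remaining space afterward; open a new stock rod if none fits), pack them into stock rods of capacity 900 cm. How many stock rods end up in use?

  500 → stock rod 1 (new)  [load 500/900]
  250 → stock rod 1  [load 750/900]
  150 → stock rod 1  [load 900/900]
  475 → stock rod 2 (new)  [load 475/900]
  300 → stock rod 2  [load 775/900]
  225 → stock rod 3 (new)  [load 225/900]
  500 → stock rod 3  [load 725/900]
  525 → stock rod 4 (new)  [load 525/900]
  525 → stock rod 5 (new)  [load 525/900]
  525 → stock rod 6 (new)  [load 525/900]
  650 → stock rod 7 (new)  [load 650/900]
  225 → stock rod 7  [load 875/900]
7 stock rods opened.

7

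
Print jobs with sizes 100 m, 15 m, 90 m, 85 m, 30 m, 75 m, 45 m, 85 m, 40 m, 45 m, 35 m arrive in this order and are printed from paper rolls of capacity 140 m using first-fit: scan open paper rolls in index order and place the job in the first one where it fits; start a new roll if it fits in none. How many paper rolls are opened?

6

  100 → roll 1 (new)  [load 100/140]
  15 → roll 1  [load 115/140]
  90 → roll 2 (new)  [load 90/140]
  85 → roll 3 (new)  [load 85/140]
  30 → roll 2  [load 120/140]
  75 → roll 4 (new)  [load 75/140]
  45 → roll 3  [load 130/140]
  85 → roll 5 (new)  [load 85/140]
  40 → roll 4  [load 115/140]
  45 → roll 5  [load 130/140]
  35 → roll 6 (new)  [load 35/140]
6 paper rolls opened.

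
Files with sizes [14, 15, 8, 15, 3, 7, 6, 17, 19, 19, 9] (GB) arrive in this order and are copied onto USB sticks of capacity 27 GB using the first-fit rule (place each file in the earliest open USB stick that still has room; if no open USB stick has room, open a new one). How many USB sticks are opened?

6

  14 → USB stick 1 (new)  [load 14/27]
  15 → USB stick 2 (new)  [load 15/27]
  8 → USB stick 1  [load 22/27]
  15 → USB stick 3 (new)  [load 15/27]
  3 → USB stick 1  [load 25/27]
  7 → USB stick 2  [load 22/27]
  6 → USB stick 3  [load 21/27]
  17 → USB stick 4 (new)  [load 17/27]
  19 → USB stick 5 (new)  [load 19/27]
  19 → USB stick 6 (new)  [load 19/27]
  9 → USB stick 4  [load 26/27]
6 USB sticks opened.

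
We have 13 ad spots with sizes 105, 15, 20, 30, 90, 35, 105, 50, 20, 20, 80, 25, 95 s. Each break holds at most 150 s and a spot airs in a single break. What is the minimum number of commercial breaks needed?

Total = 105 + 105 + 95 + 90 + 80 + 50 + 35 + 30 + 25 + 20 + 20 + 20 + 15 = 690 s.
Lower bound: ⌈690/150⌉ = 5 commercial breaks.
A packing using 5 commercial breaks:
  break 1: 105 + 35 = 140
  break 2: 105 + 30 + 15 = 150
  break 3: 95 + 50 = 145
  break 4: 90 + 25 + 20 = 135
  break 5: 80 + 20 + 20 = 120
This matches the lower bound, so 5 is optimal.

5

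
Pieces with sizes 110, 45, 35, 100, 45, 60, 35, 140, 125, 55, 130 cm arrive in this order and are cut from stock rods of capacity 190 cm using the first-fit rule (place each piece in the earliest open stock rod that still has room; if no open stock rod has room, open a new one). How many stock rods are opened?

5

  110 → stock rod 1 (new)  [load 110/190]
  45 → stock rod 1  [load 155/190]
  35 → stock rod 1  [load 190/190]
  100 → stock rod 2 (new)  [load 100/190]
  45 → stock rod 2  [load 145/190]
  60 → stock rod 3 (new)  [load 60/190]
  35 → stock rod 2  [load 180/190]
  140 → stock rod 4 (new)  [load 140/190]
  125 → stock rod 3  [load 185/190]
  55 → stock rod 5 (new)  [load 55/190]
  130 → stock rod 5  [load 185/190]
5 stock rods opened.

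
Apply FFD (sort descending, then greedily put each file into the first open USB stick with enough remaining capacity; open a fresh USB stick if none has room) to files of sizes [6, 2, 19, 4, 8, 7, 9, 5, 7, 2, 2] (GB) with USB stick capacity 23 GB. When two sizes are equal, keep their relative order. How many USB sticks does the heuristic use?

Sorted descending: 19, 9, 8, 7, 7, 6, 5, 4, 2, 2, 2.
  19 → USB stick 1 (new)  [load 19/23]
  9 → USB stick 2 (new)  [load 9/23]
  8 → USB stick 2  [load 17/23]
  7 → USB stick 3 (new)  [load 7/23]
  7 → USB stick 3  [load 14/23]
  6 → USB stick 2  [load 23/23]
  5 → USB stick 3  [load 19/23]
  4 → USB stick 1  [load 23/23]
  2 → USB stick 3  [load 21/23]
  2 → USB stick 3  [load 23/23]
  2 → USB stick 4 (new)  [load 2/23]
4 USB sticks opened.

4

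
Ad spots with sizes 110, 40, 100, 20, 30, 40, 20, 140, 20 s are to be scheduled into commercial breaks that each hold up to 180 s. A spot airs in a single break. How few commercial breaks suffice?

Total = 140 + 110 + 100 + 40 + 40 + 30 + 20 + 20 + 20 = 520 s.
Lower bound: ⌈520/180⌉ = 3 commercial breaks.
A packing using 3 commercial breaks:
  break 1: 140 + 40 = 180
  break 2: 110 + 40 + 30 = 180
  break 3: 100 + 20 + 20 + 20 = 160
This matches the lower bound, so 3 is optimal.

3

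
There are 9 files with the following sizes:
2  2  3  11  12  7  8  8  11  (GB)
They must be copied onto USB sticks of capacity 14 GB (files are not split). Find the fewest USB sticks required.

6

Total = 12 + 11 + 11 + 8 + 8 + 7 + 3 + 2 + 2 = 64 GB.
Lower bound: ⌈64/14⌉ = 5 USB sticks.
A packing using 6 USB sticks:
  USB stick 1: 12 + 2 = 14
  USB stick 2: 11 + 3 = 14
  USB stick 3: 11 + 2 = 13
  USB stick 4: 8 = 8
  USB stick 5: 8 = 8
  USB stick 6: 7 = 7
No arrangement into 5 USB sticks stays within capacity, so 6 is optimal.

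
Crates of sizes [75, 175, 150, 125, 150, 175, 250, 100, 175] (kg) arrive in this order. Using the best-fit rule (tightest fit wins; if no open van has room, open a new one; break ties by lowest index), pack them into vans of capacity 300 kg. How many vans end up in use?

6

  75 → van 1 (new)  [load 75/300]
  175 → van 1  [load 250/300]
  150 → van 2 (new)  [load 150/300]
  125 → van 2  [load 275/300]
  150 → van 3 (new)  [load 150/300]
  175 → van 4 (new)  [load 175/300]
  250 → van 5 (new)  [load 250/300]
  100 → van 4  [load 275/300]
  175 → van 6 (new)  [load 175/300]
6 vans opened.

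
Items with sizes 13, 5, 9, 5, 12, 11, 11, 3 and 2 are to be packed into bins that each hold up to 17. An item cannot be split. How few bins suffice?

5

Total = 13 + 12 + 11 + 11 + 9 + 5 + 5 + 3 + 2 = 71.
Lower bound: ⌈71/17⌉ = 5 bins.
A packing using 5 bins:
  bin 1: 13 + 3 = 16
  bin 2: 12 + 5 = 17
  bin 3: 11 + 5 = 16
  bin 4: 11 + 2 = 13
  bin 5: 9 = 9
This matches the lower bound, so 5 is optimal.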